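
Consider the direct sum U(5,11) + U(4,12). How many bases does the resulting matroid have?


Bases of a direct sum M1 + M2: |B| = |B(M1)| * |B(M2)|.
|B(U(5,11))| = C(11,5) = 462.
|B(U(4,12))| = C(12,4) = 495.
Total bases = 462 * 495 = 228690.

228690


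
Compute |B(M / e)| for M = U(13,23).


Contracting e from U(13,23) gives U(12,22).
Bases of U(12,22) = C(22,12) = 646646.

646646


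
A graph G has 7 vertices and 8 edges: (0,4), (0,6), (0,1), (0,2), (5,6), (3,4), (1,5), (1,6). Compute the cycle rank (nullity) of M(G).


Cycle rank (nullity) = |E| - r(M) = |E| - (|V| - c).
|E| = 8, |V| = 7, c = 1.
Nullity = 8 - (7 - 1) = 8 - 6 = 2.

2


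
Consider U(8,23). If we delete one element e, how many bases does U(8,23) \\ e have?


Deleting e from U(8,23) gives U(8,22) since n > r.
Bases of U(8,22) = C(22,8) = 319770.

319770


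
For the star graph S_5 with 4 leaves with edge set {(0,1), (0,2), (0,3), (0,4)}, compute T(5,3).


A star on 5 vertices is a tree with 4 edges.
T(x,y) = x^(4) for any tree.
T(5,3) = 5^4 = 625.

625


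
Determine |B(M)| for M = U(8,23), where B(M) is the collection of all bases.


Bases of U(8,23) are all 8-element subsets of the 23-element ground set.
Number of bases = C(23,8).
C(23,8) = 490314.

490314


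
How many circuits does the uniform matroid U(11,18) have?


In U(11,18), circuits are the (12)-element subsets.
Any set of 12 elements is dependent, and removing any one element gives
an independent set of size 11, so it is a minimal dependent set.
Number of circuits = C(18,12) = 18! / (12! * 6!) = 18564.

18564


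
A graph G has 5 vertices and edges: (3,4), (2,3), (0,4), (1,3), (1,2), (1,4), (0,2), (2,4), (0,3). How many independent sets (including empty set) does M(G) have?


An independent set in a graphic matroid is an acyclic edge subset.
G has 5 vertices and 9 edges.
Enumerate all 2^9 = 512 subsets, checking for acyclicity.
Total independent sets = 198.

198


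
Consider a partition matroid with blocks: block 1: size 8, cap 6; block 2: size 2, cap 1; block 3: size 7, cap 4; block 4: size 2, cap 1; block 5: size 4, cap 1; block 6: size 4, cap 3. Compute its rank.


Rank of a partition matroid = sum of min(|Si|, ci) for each block.
= min(8,6) + min(2,1) + min(7,4) + min(2,1) + min(4,1) + min(4,3)
= 6 + 1 + 4 + 1 + 1 + 3
= 16.

16


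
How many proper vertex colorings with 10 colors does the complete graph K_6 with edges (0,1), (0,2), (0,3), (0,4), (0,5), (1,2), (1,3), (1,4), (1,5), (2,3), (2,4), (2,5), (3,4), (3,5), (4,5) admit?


P(K_6, k) = k(k-1)(k-2)...(k-5).
P(10) = (10) * (9) * (8) * (7) * (6) * (5) = 151200.

151200


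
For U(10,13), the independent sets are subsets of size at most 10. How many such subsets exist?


Independent sets of U(10,13) are all subsets of size <= 10.
Count = (13 choose 0) + (13 choose 1) + (13 choose 2) + (13 choose 3) + (13 choose 4) + (13 choose 5) + (13 choose 6) + (13 choose 7) + (13 choose 8) + (13 choose 9) + (13 choose 10)
     = 1 + 13 + 78 + 286 + 715 + 1287 + 1716 + 1716 + 1287 + 715 + 286
     = 8100.

8100


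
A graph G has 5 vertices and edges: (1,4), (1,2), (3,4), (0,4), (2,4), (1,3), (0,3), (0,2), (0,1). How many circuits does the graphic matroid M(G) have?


A circuit in a graphic matroid = edge set of a simple cycle.
G has 5 vertices and 9 edges.
Enumerating all minimal edge subsets forming cycles...
Total circuits found: 22.

22


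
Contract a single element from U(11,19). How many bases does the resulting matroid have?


Contracting e from U(11,19) gives U(10,18).
Bases of U(10,18) = C(18,10) = 18! / (10! * 8!) = 43758.

43758


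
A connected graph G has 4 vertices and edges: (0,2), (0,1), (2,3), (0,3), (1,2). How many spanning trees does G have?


By Kirchhoff's matrix tree theorem, the number of spanning trees equals
the determinant of any cofactor of the Laplacian matrix L.
G has 4 vertices and 5 edges.
Computing the (3 x 3) cofactor determinant gives 8.

8


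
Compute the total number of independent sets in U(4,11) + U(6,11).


For a direct sum, |I(M1+M2)| = |I(M1)| * |I(M2)|.
|I(U(4,11))| = sum C(11,k) for k=0..4 = 562.
|I(U(6,11))| = sum C(11,k) for k=0..6 = 1486.
Total = 562 * 1486 = 835132.

835132


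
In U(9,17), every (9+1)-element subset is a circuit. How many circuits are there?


In U(9,17), circuits are the (10)-element subsets.
Any set of 10 elements is dependent, and removing any one element gives
an independent set of size 9, so it is a minimal dependent set.
Number of circuits = C(17,10) = 17! / (10! * 7!) = 19448.

19448


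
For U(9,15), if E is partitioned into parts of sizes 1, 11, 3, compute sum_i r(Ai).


r(Ai) = min(|Ai|, 9) for each part.
Sum = min(1,9) + min(11,9) + min(3,9)
    = 1 + 9 + 3
    = 13.

13


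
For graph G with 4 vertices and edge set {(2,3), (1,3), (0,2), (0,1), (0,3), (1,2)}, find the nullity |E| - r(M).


Cycle rank (nullity) = |E| - r(M) = |E| - (|V| - c).
|E| = 6, |V| = 4, c = 1.
Nullity = 6 - (4 - 1) = 6 - 3 = 3.

3


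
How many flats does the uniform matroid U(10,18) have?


Flats of U(10,18): every subset of size < 10 is a flat, plus E itself.
Count = (18 choose 0) + (18 choose 1) + (18 choose 2) + (18 choose 3) + (18 choose 4) + (18 choose 5) + (18 choose 6) + (18 choose 7) + (18 choose 8) + (18 choose 9) + 1
     = 1 + 18 + 153 + 816 + 3060 + 8568 + 18564 + 31824 + 43758 + 48620 + 1
     = 155383.

155383


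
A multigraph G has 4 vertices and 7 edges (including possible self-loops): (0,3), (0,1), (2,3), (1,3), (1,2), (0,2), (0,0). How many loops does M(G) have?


In a graphic matroid, a loop is a self-loop edge (u,u) with rank 0.
Examining all 7 edges for self-loops...
Self-loops found: (0,0)
Number of loops = 1.

1


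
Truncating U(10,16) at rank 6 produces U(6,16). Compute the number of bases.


Truncating U(10,16) to rank 6 gives U(6,16).
Bases of U(6,16) are all 6-element subsets of 16 elements.
Number of bases = (16 choose 6) = 8008.

8008


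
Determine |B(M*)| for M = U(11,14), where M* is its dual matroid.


The dual of U(r,n) is U(n-r, n) = U(3,14).
Bases of U(3,14) are all (3)-element subsets.
|B(M*)| = C(14,3) = (14 * 13 * 12) / (1 * 2 * 3) = 364.

364


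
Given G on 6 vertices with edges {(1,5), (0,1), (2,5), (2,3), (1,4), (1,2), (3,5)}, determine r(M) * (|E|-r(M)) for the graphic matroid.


r(M) = |V| - c = 6 - 1 = 5.
nullity = |E| - r(M) = 7 - 5 = 2.
Product = 5 * 2 = 10.

10


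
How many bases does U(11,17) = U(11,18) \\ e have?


Deleting e from U(11,18) gives U(11,17) since n > r.
Bases of U(11,17) = C(17,11) = 12376.

12376


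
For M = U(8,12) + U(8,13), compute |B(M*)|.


(M1+M2)* = M1* + M2*.
M1* = U(4,12), bases: C(12,4) = 495.
M2* = U(5,13), bases: C(13,5) = 1287.
|B(M*)| = 495 * 1287 = 637065.

637065


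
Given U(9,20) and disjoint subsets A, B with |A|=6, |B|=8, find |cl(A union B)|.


|A union B| = 6 + 8 = 14 (disjoint).
In U(9,20), cl(S) = S if |S| < 9, else cl(S) = E.
Since 14 >= 9, cl(A union B) = E.
|cl(A union B)| = 20.

20


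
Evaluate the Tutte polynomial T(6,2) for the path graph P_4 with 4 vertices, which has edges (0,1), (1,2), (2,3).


A path on 4 vertices is a tree with 3 edges.
T(x,y) = x^(3) for any tree.
T(6,2) = 6^3 = 216.

216


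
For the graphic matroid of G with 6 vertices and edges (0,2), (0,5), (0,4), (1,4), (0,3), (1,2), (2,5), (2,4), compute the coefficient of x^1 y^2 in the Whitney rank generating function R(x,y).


R(x,y) = sum over A in 2^E of x^(r(E)-r(A)) * y^(|A|-r(A)).
G has 6 vertices, 8 edges. r(E) = 5.
Enumerate all 2^8 = 256 subsets.
Count subsets with r(E)-r(A)=1 and |A|-r(A)=2: 9.

9


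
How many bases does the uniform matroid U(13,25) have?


Bases of U(13,25) are all 13-element subsets of the 25-element ground set.
Number of bases = C(25,13).
C(25,13) = 25! / (13! * 12!) = 5200300.

5200300


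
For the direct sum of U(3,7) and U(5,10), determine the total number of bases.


Bases of a direct sum M1 + M2: |B| = |B(M1)| * |B(M2)|.
|B(U(3,7))| = C(7,3) = 35.
|B(U(5,10))| = C(10,5) = 252.
Total bases = 35 * 252 = 8820.

8820


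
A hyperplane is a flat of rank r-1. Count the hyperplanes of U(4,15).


Hyperplanes of U(4,15) are flats of rank 3.
In a uniform matroid, these are exactly the (3)-element subsets.
Count = C(15,3) = 15! / (3! * 12!) = 455.

455


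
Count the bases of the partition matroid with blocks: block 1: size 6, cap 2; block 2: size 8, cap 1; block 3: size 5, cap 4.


A basis picks exactly ci elements from block i.
Number of bases = product of C(|Si|, ci).
= C(6,2) * C(8,1) * C(5,4)
= 15 * 8 * 5
= 600.

600


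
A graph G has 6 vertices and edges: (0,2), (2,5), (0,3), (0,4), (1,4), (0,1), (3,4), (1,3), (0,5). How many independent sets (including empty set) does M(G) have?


An independent set in a graphic matroid is an acyclic edge subset.
G has 6 vertices and 9 edges.
Enumerate all 2^9 = 512 subsets, checking for acyclicity.
Total independent sets = 266.

266


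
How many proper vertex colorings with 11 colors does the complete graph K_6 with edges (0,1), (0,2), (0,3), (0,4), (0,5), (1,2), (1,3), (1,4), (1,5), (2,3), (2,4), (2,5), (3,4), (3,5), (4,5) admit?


P(K_6, k) = k(k-1)(k-2)...(k-5).
P(11) = (11) * (10) * (9) * (8) * (7) * (6) = 332640.

332640


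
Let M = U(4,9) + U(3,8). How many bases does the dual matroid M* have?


(M1+M2)* = M1* + M2*.
M1* = U(5,9), bases: C(9,5) = 126.
M2* = U(5,8), bases: C(8,5) = 56.
|B(M*)| = 126 * 56 = 7056.

7056


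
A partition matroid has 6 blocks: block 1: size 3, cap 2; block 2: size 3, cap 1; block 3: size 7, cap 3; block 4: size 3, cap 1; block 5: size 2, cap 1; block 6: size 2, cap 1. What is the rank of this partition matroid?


Rank of a partition matroid = sum of min(|Si|, ci) for each block.
= min(3,2) + min(3,1) + min(7,3) + min(3,1) + min(2,1) + min(2,1)
= 2 + 1 + 3 + 1 + 1 + 1
= 9.

9


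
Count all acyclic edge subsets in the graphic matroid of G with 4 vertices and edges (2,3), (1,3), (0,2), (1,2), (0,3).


An independent set in a graphic matroid is an acyclic edge subset.
G has 4 vertices and 5 edges.
Enumerate all 2^5 = 32 subsets, checking for acyclicity.
Total independent sets = 24.

24


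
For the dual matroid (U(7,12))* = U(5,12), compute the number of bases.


The dual of U(r,n) is U(n-r, n) = U(5,12).
Bases of U(5,12) are all (5)-element subsets.
|B(M*)| = C(12,5) = 12! / (5! * 7!) = 792.

792


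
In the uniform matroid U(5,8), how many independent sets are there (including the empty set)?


Independent sets of U(5,8) are all subsets of size <= 5.
Count = (8 choose 0) + (8 choose 1) + (8 choose 2) + (8 choose 3) + (8 choose 4) + (8 choose 5)
     = 1 + 8 + 28 + 56 + 70 + 56
     = 219.

219


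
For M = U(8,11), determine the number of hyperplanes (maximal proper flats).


Hyperplanes of U(8,11) are flats of rank 7.
In a uniform matroid, these are exactly the (7)-element subsets.
Count = C(11,7) = 11! / (7! * 4!) = 330.

330


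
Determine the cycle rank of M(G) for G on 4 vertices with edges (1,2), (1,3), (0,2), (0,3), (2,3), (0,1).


Cycle rank (nullity) = |E| - r(M) = |E| - (|V| - c).
|E| = 6, |V| = 4, c = 1.
Nullity = 6 - (4 - 1) = 6 - 3 = 3.

3


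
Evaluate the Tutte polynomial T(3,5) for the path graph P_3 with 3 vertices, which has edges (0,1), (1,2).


A path on 3 vertices is a tree with 2 edges.
T(x,y) = x^(2) for any tree.
T(3,5) = 3^2 = 9.

9


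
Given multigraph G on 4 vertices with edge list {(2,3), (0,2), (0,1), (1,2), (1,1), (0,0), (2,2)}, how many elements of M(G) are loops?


In a graphic matroid, a loop is a self-loop edge (u,u) with rank 0.
Examining all 7 edges for self-loops...
Self-loops found: (1,1), (0,0), (2,2)
Number of loops = 3.

3


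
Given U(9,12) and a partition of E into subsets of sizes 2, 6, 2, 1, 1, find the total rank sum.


r(Ai) = min(|Ai|, 9) for each part.
Sum = min(2,9) + min(6,9) + min(2,9) + min(1,9) + min(1,9)
    = 2 + 6 + 2 + 1 + 1
    = 12.

12


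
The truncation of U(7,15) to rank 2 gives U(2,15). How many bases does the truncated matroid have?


Truncating U(7,15) to rank 2 gives U(2,15).
Bases of U(2,15) are all 2-element subsets of 15 elements.
Number of bases = (15 choose 2) = 105.

105


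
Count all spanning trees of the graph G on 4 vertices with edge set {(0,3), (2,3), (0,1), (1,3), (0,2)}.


By Kirchhoff's matrix tree theorem, the number of spanning trees equals
the determinant of any cofactor of the Laplacian matrix L.
G has 4 vertices and 5 edges.
Computing the (3 x 3) cofactor determinant gives 8.

8


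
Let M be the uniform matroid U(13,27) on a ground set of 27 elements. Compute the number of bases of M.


Bases of U(13,27) are all 13-element subsets of the 27-element ground set.
Number of bases = C(27,13).
C(27,13) = 20058300.

20058300


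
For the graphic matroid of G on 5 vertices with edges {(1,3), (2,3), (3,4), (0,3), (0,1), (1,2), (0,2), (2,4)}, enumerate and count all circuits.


A circuit in a graphic matroid = edge set of a simple cycle.
G has 5 vertices and 8 edges.
Enumerating all minimal edge subsets forming cycles...
Total circuits found: 12.

12


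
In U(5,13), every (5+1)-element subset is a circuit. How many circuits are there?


In U(5,13), circuits are the (6)-element subsets.
Any set of 6 elements is dependent, and removing any one element gives
an independent set of size 5, so it is a minimal dependent set.
Number of circuits = C(13,6) = 1716.

1716


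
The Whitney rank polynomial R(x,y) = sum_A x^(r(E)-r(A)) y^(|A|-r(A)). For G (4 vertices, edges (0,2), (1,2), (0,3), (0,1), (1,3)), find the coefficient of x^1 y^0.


R(x,y) = sum over A in 2^E of x^(r(E)-r(A)) * y^(|A|-r(A)).
G has 4 vertices, 5 edges. r(E) = 3.
Enumerate all 2^5 = 32 subsets.
Count subsets with r(E)-r(A)=1 and |A|-r(A)=0: 10.

10


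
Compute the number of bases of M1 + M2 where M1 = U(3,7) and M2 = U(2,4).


Bases of a direct sum M1 + M2: |B| = |B(M1)| * |B(M2)|.
|B(U(3,7))| = C(7,3) = 35.
|B(U(2,4))| = C(4,2) = 6.
Total bases = 35 * 6 = 210.

210


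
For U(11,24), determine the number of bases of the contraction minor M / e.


Contracting e from U(11,24) gives U(10,23).
Bases of U(10,23) = C(23,10) = 1144066.

1144066


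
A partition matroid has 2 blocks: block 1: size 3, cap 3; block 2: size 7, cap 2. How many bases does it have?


A basis picks exactly ci elements from block i.
Number of bases = product of C(|Si|, ci).
= C(3,3) * C(7,2)
= 1 * 21
= 21.

21


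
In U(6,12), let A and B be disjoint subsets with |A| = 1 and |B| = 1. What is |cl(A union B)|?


|A union B| = 1 + 1 = 2 (disjoint).
In U(6,12), cl(S) = S if |S| < 6, else cl(S) = E.
Since 2 < 6, cl(A union B) = A union B.
|cl(A union B)| = 2.

2


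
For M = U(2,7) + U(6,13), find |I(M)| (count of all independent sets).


For a direct sum, |I(M1+M2)| = |I(M1)| * |I(M2)|.
|I(U(2,7))| = sum C(7,k) for k=0..2 = 29.
|I(U(6,13))| = sum C(13,k) for k=0..6 = 4096.
Total = 29 * 4096 = 118784.

118784


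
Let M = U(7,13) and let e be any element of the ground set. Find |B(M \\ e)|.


Deleting e from U(7,13) gives U(7,12) since n > r.
Bases of U(7,12) = C(12,7) = 792.

792


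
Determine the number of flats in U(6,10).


Flats of U(6,10): every subset of size < 6 is a flat, plus E itself.
Count = C(10,0) + C(10,1) + C(10,2) + C(10,3) + C(10,4) + C(10,5) + 1
     = 1 + 10 + 45 + 120 + 210 + 252 + 1
     = 639.

639


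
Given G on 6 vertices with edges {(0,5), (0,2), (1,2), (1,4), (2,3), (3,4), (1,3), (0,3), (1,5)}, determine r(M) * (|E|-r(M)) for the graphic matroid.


r(M) = |V| - c = 6 - 1 = 5.
nullity = |E| - r(M) = 9 - 5 = 4.
Product = 5 * 4 = 20.

20


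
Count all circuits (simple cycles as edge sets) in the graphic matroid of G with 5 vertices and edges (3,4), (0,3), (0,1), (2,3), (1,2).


A circuit in a graphic matroid = edge set of a simple cycle.
G has 5 vertices and 5 edges.
Enumerating all minimal edge subsets forming cycles...
Total circuits found: 1.

1


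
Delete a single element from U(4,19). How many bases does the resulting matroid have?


Deleting e from U(4,19) gives U(4,18) since n > r.
Bases of U(4,18) = C(18,4) = (18 * 17 * 16 * 15) / (1 * 2 * 3 * 4) = 3060.

3060


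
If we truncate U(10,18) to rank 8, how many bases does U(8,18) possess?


Truncating U(10,18) to rank 8 gives U(8,18).
Bases of U(8,18) are all 8-element subsets of 18 elements.
Number of bases = C(18,8) = 18! / (8! * 10!) = 43758.

43758


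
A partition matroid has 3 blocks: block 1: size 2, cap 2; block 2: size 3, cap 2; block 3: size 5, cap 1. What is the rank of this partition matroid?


Rank of a partition matroid = sum of min(|Si|, ci) for each block.
= min(2,2) + min(3,2) + min(5,1)
= 2 + 2 + 1
= 5.

5


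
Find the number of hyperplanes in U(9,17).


Hyperplanes of U(9,17) are flats of rank 8.
In a uniform matroid, these are exactly the (8)-element subsets.
Count = C(17,8) = 24310.

24310


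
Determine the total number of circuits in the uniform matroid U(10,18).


In U(10,18), circuits are the (11)-element subsets.
Any set of 11 elements is dependent, and removing any one element gives
an independent set of size 10, so it is a minimal dependent set.
Number of circuits = (18 choose 11) = 31824.

31824


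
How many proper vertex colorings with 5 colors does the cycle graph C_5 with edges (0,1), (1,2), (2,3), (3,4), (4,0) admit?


P(C_5, k) = (k-1)^5 + (-1)^5*(k-1).
P(5) = (4)^5 - 4
= 1024 - 4 = 1020.

1020


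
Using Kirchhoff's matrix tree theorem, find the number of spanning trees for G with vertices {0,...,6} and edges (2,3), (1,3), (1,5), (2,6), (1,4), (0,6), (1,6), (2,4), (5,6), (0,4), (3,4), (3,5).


By Kirchhoff's matrix tree theorem, the number of spanning trees equals
the determinant of any cofactor of the Laplacian matrix L.
G has 7 vertices and 12 edges.
Computing the (6 x 6) cofactor determinant gives 354.

354


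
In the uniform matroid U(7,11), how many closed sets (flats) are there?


Flats of U(7,11): every subset of size < 7 is a flat, plus E itself.
Count = (11 choose 0) + (11 choose 1) + (11 choose 2) + (11 choose 3) + (11 choose 4) + (11 choose 5) + (11 choose 6) + 1
     = 1 + 11 + 55 + 165 + 330 + 462 + 462 + 1
     = 1487.

1487


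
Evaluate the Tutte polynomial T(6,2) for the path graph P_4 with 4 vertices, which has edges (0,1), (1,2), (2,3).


A path on 4 vertices is a tree with 3 edges.
T(x,y) = x^(3) for any tree.
T(6,2) = 6^3 = 216.

216


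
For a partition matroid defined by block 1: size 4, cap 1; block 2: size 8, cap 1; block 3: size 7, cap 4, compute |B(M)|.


A basis picks exactly ci elements from block i.
Number of bases = product of C(|Si|, ci).
= C(4,1) * C(8,1) * C(7,4)
= 4 * 8 * 35
= 1120.

1120


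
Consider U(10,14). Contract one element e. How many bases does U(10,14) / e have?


Contracting e from U(10,14) gives U(9,13).
Bases of U(9,13) = (13 choose 9) = 715.

715


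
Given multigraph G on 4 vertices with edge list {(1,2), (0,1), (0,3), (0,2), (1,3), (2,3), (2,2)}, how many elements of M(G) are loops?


In a graphic matroid, a loop is a self-loop edge (u,u) with rank 0.
Examining all 7 edges for self-loops...
Self-loops found: (2,2)
Number of loops = 1.

1


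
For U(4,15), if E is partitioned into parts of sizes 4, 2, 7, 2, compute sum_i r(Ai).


r(Ai) = min(|Ai|, 4) for each part.
Sum = min(4,4) + min(2,4) + min(7,4) + min(2,4)
    = 4 + 2 + 4 + 2
    = 12.

12


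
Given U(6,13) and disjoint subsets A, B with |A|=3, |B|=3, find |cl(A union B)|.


|A union B| = 3 + 3 = 6 (disjoint).
In U(6,13), cl(S) = S if |S| < 6, else cl(S) = E.
Since 6 >= 6, cl(A union B) = E.
|cl(A union B)| = 13.

13


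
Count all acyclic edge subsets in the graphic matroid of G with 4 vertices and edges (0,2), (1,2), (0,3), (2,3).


An independent set in a graphic matroid is an acyclic edge subset.
G has 4 vertices and 4 edges.
Enumerate all 2^4 = 16 subsets, checking for acyclicity.
Total independent sets = 14.

14


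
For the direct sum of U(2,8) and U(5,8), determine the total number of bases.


Bases of a direct sum M1 + M2: |B| = |B(M1)| * |B(M2)|.
|B(U(2,8))| = C(8,2) = 28.
|B(U(5,8))| = C(8,5) = 56.
Total bases = 28 * 56 = 1568.

1568


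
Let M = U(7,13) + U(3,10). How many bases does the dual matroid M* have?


(M1+M2)* = M1* + M2*.
M1* = U(6,13), bases: C(13,6) = 1716.
M2* = U(7,10), bases: C(10,7) = 120.
|B(M*)| = 1716 * 120 = 205920.

205920


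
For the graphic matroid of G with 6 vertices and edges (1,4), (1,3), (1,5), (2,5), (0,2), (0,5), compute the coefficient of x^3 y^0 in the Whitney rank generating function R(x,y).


R(x,y) = sum over A in 2^E of x^(r(E)-r(A)) * y^(|A|-r(A)).
G has 6 vertices, 6 edges. r(E) = 5.
Enumerate all 2^6 = 64 subsets.
Count subsets with r(E)-r(A)=3 and |A|-r(A)=0: 15.

15


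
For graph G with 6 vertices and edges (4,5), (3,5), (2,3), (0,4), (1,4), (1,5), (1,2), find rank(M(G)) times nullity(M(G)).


r(M) = |V| - c = 6 - 1 = 5.
nullity = |E| - r(M) = 7 - 5 = 2.
Product = 5 * 2 = 10.

10


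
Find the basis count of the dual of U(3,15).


The dual of U(r,n) is U(n-r, n) = U(12,15).
Bases of U(12,15) are all (12)-element subsets.
|B(M*)| = C(15,12) = 455.

455


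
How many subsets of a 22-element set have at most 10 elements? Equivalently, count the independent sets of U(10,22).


Independent sets of U(10,22) are all subsets of size <= 10.
Count = (22 choose 0) + (22 choose 1) + (22 choose 2) + (22 choose 3) + (22 choose 4) + (22 choose 5) + (22 choose 6) + (22 choose 7) + (22 choose 8) + (22 choose 9) + (22 choose 10)
     = 1 + 22 + 231 + 1540 + 7315 + 26334 + 74613 + 170544 + 319770 + 497420 + 646646
     = 1744436.

1744436


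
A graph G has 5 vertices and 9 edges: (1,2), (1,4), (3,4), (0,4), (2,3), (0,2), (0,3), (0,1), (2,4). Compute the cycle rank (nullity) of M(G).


Cycle rank (nullity) = |E| - r(M) = |E| - (|V| - c).
|E| = 9, |V| = 5, c = 1.
Nullity = 9 - (5 - 1) = 9 - 4 = 5.

5


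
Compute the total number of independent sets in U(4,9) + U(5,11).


For a direct sum, |I(M1+M2)| = |I(M1)| * |I(M2)|.
|I(U(4,9))| = sum C(9,k) for k=0..4 = 256.
|I(U(5,11))| = sum C(11,k) for k=0..5 = 1024.
Total = 256 * 1024 = 262144.

262144


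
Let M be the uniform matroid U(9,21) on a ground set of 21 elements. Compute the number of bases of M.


Bases of U(9,21) are all 9-element subsets of the 21-element ground set.
Number of bases = C(21,9).
(21 choose 9) = 293930.

293930


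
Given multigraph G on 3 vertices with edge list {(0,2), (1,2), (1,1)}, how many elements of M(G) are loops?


In a graphic matroid, a loop is a self-loop edge (u,u) with rank 0.
Examining all 3 edges for self-loops...
Self-loops found: (1,1)
Number of loops = 1.

1


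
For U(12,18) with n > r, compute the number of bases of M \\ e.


Deleting e from U(12,18) gives U(12,17) since n > r.
Bases of U(12,17) = C(17,12) = 17! / (12! * 5!) = 6188.

6188


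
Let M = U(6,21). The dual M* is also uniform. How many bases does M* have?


The dual of U(r,n) is U(n-r, n) = U(15,21).
Bases of U(15,21) are all (15)-element subsets.
|B(M*)| = C(21,15) = 54264.

54264


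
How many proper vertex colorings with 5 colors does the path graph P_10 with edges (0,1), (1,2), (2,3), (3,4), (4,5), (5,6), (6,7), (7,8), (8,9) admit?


P(P_10, k) = k * (k-1)^(9).
P(5) = 5 * 4^9 = 5 * 262144 = 1310720.

1310720


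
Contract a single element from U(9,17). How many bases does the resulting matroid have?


Contracting e from U(9,17) gives U(8,16).
Bases of U(8,16) = C(16,8) = 16! / (8! * 8!) = 12870.

12870


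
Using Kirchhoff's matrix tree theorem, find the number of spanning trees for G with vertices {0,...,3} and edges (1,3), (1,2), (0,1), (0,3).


By Kirchhoff's matrix tree theorem, the number of spanning trees equals
the determinant of any cofactor of the Laplacian matrix L.
G has 4 vertices and 4 edges.
Computing the (3 x 3) cofactor determinant gives 3.

3


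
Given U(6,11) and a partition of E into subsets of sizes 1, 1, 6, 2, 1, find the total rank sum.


r(Ai) = min(|Ai|, 6) for each part.
Sum = min(1,6) + min(1,6) + min(6,6) + min(2,6) + min(1,6)
    = 1 + 1 + 6 + 2 + 1
    = 11.

11


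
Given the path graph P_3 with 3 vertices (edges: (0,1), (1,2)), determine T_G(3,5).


A path on 3 vertices is a tree with 2 edges.
T(x,y) = x^(2) for any tree.
T(3,5) = 3^2 = 9.

9


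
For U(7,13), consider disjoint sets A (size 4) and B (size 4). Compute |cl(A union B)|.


|A union B| = 4 + 4 = 8 (disjoint).
In U(7,13), cl(S) = S if |S| < 7, else cl(S) = E.
Since 8 >= 7, cl(A union B) = E.
|cl(A union B)| = 13.

13


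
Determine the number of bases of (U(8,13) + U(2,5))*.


(M1+M2)* = M1* + M2*.
M1* = U(5,13), bases: C(13,5) = 1287.
M2* = U(3,5), bases: C(5,3) = 10.
|B(M*)| = 1287 * 10 = 12870.

12870


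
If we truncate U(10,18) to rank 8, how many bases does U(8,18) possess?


Truncating U(10,18) to rank 8 gives U(8,18).
Bases of U(8,18) are all 8-element subsets of 18 elements.
Number of bases = C(18,8) = 18! / (8! * 10!) = 43758.

43758


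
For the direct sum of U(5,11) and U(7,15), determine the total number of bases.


Bases of a direct sum M1 + M2: |B| = |B(M1)| * |B(M2)|.
|B(U(5,11))| = C(11,5) = 462.
|B(U(7,15))| = C(15,7) = 6435.
Total bases = 462 * 6435 = 2972970.

2972970


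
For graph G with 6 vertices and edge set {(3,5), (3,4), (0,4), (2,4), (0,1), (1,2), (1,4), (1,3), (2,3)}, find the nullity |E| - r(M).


Cycle rank (nullity) = |E| - r(M) = |E| - (|V| - c).
|E| = 9, |V| = 6, c = 1.
Nullity = 9 - (6 - 1) = 9 - 5 = 4.

4


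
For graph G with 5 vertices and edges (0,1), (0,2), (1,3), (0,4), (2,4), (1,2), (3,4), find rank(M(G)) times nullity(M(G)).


r(M) = |V| - c = 5 - 1 = 4.
nullity = |E| - r(M) = 7 - 4 = 3.
Product = 4 * 3 = 12.

12


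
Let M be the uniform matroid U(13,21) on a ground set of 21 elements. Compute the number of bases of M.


Bases of U(13,21) are all 13-element subsets of the 21-element ground set.
Number of bases = C(21,13).
C(21,13) = 21! / (13! * 8!) = 203490.

203490


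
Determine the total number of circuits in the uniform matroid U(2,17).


In U(2,17), circuits are the (3)-element subsets.
Any set of 3 elements is dependent, and removing any one element gives
an independent set of size 2, so it is a minimal dependent set.
Number of circuits = (17 choose 3) = 680.

680


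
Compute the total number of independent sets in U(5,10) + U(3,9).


For a direct sum, |I(M1+M2)| = |I(M1)| * |I(M2)|.
|I(U(5,10))| = sum C(10,k) for k=0..5 = 638.
|I(U(3,9))| = sum C(9,k) for k=0..3 = 130.
Total = 638 * 130 = 82940.

82940


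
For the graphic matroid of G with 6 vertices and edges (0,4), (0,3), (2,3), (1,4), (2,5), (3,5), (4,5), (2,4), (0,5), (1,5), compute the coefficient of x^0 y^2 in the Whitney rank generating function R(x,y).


R(x,y) = sum over A in 2^E of x^(r(E)-r(A)) * y^(|A|-r(A)).
G has 6 vertices, 10 edges. r(E) = 5.
Enumerate all 2^10 = 1024 subsets.
Count subsets with r(E)-r(A)=0 and |A|-r(A)=2: 109.

109


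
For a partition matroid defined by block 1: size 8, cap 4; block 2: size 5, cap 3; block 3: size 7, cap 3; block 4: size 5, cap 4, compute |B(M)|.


A basis picks exactly ci elements from block i.
Number of bases = product of C(|Si|, ci).
= C(8,4) * C(5,3) * C(7,3) * C(5,4)
= 70 * 10 * 35 * 5
= 122500.

122500


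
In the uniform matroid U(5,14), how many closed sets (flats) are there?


Flats of U(5,14): every subset of size < 5 is a flat, plus E itself.
Count = (14 choose 0) + (14 choose 1) + (14 choose 2) + (14 choose 3) + (14 choose 4) + 1
     = 1 + 14 + 91 + 364 + 1001 + 1
     = 1472.

1472


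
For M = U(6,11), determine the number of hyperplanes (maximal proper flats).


Hyperplanes of U(6,11) are flats of rank 5.
In a uniform matroid, these are exactly the (5)-element subsets.
Count = C(11,5) = 11! / (5! * 6!) = 462.

462


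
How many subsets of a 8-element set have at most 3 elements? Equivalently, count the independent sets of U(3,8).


Independent sets of U(3,8) are all subsets of size <= 3.
Count = (8 choose 0) + (8 choose 1) + (8 choose 2) + (8 choose 3)
     = 1 + 8 + 28 + 56
     = 93.

93


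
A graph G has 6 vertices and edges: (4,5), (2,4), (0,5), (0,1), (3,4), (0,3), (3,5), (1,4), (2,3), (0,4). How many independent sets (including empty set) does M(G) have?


An independent set in a graphic matroid is an acyclic edge subset.
G has 6 vertices and 10 edges.
Enumerate all 2^10 = 1024 subsets, checking for acyclicity.
Total independent sets = 430.

430


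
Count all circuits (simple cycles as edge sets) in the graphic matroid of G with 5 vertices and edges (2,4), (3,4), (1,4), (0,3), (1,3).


A circuit in a graphic matroid = edge set of a simple cycle.
G has 5 vertices and 5 edges.
Enumerating all minimal edge subsets forming cycles...
Total circuits found: 1.

1


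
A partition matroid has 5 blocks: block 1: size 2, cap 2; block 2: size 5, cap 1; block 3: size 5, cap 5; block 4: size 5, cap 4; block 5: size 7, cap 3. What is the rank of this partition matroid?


Rank of a partition matroid = sum of min(|Si|, ci) for each block.
= min(2,2) + min(5,1) + min(5,5) + min(5,4) + min(7,3)
= 2 + 1 + 5 + 4 + 3
= 15.

15


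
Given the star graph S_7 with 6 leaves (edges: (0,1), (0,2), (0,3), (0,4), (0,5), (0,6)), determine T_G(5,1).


A star on 7 vertices is a tree with 6 edges.
T(x,y) = x^(6) for any tree.
T(5,1) = 5^6 = 15625.

15625


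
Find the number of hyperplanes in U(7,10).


Hyperplanes of U(7,10) are flats of rank 6.
In a uniform matroid, these are exactly the (6)-element subsets.
Count = (10 choose 6) = 210.

210


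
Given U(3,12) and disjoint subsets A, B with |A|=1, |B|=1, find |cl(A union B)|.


|A union B| = 1 + 1 = 2 (disjoint).
In U(3,12), cl(S) = S if |S| < 3, else cl(S) = E.
Since 2 < 3, cl(A union B) = A union B.
|cl(A union B)| = 2.

2


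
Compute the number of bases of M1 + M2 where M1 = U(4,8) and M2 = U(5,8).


Bases of a direct sum M1 + M2: |B| = |B(M1)| * |B(M2)|.
|B(U(4,8))| = C(8,4) = 70.
|B(U(5,8))| = C(8,5) = 56.
Total bases = 70 * 56 = 3920.

3920


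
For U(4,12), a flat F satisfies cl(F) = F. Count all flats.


Flats of U(4,12): every subset of size < 4 is a flat, plus E itself.
Count = (12 choose 0) + (12 choose 1) + (12 choose 2) + (12 choose 3) + 1
     = 1 + 12 + 66 + 220 + 1
     = 300.

300


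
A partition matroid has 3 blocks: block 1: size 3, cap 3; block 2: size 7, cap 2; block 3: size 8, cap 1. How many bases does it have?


A basis picks exactly ci elements from block i.
Number of bases = product of C(|Si|, ci).
= C(3,3) * C(7,2) * C(8,1)
= 1 * 21 * 8
= 168.

168


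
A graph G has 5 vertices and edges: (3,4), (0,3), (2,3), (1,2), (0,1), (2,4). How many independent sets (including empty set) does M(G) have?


An independent set in a graphic matroid is an acyclic edge subset.
G has 5 vertices and 6 edges.
Enumerate all 2^6 = 64 subsets, checking for acyclicity.
Total independent sets = 52.

52


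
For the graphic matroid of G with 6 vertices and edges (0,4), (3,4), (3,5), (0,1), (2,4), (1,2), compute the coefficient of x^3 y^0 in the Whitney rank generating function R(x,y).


R(x,y) = sum over A in 2^E of x^(r(E)-r(A)) * y^(|A|-r(A)).
G has 6 vertices, 6 edges. r(E) = 5.
Enumerate all 2^6 = 64 subsets.
Count subsets with r(E)-r(A)=3 and |A|-r(A)=0: 15.

15


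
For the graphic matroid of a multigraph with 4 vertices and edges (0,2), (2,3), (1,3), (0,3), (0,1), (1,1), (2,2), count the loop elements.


In a graphic matroid, a loop is a self-loop edge (u,u) with rank 0.
Examining all 7 edges for self-loops...
Self-loops found: (1,1), (2,2)
Number of loops = 2.

2


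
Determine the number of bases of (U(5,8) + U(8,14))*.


(M1+M2)* = M1* + M2*.
M1* = U(3,8), bases: C(8,3) = 56.
M2* = U(6,14), bases: C(14,6) = 3003.
|B(M*)| = 56 * 3003 = 168168.

168168


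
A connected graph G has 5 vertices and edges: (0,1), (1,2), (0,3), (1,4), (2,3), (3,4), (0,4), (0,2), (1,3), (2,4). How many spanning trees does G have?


By Kirchhoff's matrix tree theorem, the number of spanning trees equals
the determinant of any cofactor of the Laplacian matrix L.
G has 5 vertices and 10 edges.
Computing the (4 x 4) cofactor determinant gives 125.

125


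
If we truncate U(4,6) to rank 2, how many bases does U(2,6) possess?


Truncating U(4,6) to rank 2 gives U(2,6).
Bases of U(2,6) are all 2-element subsets of 6 elements.
Number of bases = (6 choose 2) = 15.

15


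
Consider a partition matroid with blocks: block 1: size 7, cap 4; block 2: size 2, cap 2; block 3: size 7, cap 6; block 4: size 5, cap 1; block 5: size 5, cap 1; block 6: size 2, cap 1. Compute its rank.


Rank of a partition matroid = sum of min(|Si|, ci) for each block.
= min(7,4) + min(2,2) + min(7,6) + min(5,1) + min(5,1) + min(2,1)
= 4 + 2 + 6 + 1 + 1 + 1
= 15.

15


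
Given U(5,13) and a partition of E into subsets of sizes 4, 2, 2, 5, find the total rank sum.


r(Ai) = min(|Ai|, 5) for each part.
Sum = min(4,5) + min(2,5) + min(2,5) + min(5,5)
    = 4 + 2 + 2 + 5
    = 13.

13


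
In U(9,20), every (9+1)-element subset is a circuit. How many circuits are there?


In U(9,20), circuits are the (10)-element subsets.
Any set of 10 elements is dependent, and removing any one element gives
an independent set of size 9, so it is a minimal dependent set.
Number of circuits = (20 choose 10) = 184756.

184756


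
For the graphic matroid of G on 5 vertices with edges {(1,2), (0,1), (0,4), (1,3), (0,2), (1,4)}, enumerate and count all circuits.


A circuit in a graphic matroid = edge set of a simple cycle.
G has 5 vertices and 6 edges.
Enumerating all minimal edge subsets forming cycles...
Total circuits found: 3.

3


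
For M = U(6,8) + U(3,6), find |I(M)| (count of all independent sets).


For a direct sum, |I(M1+M2)| = |I(M1)| * |I(M2)|.
|I(U(6,8))| = sum C(8,k) for k=0..6 = 247.
|I(U(3,6))| = sum C(6,k) for k=0..3 = 42.
Total = 247 * 42 = 10374.

10374


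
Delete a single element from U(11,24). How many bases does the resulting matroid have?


Deleting e from U(11,24) gives U(11,23) since n > r.
Bases of U(11,23) = C(23,11) = 23! / (11! * 12!) = 1352078.

1352078


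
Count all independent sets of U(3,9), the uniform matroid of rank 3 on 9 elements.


Independent sets of U(3,9) are all subsets of size <= 3.
Count = (9 choose 0) + (9 choose 1) + (9 choose 2) + (9 choose 3)
     = 1 + 9 + 36 + 84
     = 130.

130


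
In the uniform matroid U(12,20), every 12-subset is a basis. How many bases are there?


Bases of U(12,20) are all 12-element subsets of the 20-element ground set.
Number of bases = C(20,12).
C(20,12) = 125970.

125970


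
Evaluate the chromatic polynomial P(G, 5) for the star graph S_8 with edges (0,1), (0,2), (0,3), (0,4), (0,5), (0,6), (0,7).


P(tree, k) = k * (k-1)^(7) for any tree on 8 vertices.
P(5) = 5 * 4^7 = 5 * 16384 = 81920.

81920


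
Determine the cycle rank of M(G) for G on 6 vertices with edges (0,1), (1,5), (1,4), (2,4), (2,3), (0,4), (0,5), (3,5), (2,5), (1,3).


Cycle rank (nullity) = |E| - r(M) = |E| - (|V| - c).
|E| = 10, |V| = 6, c = 1.
Nullity = 10 - (6 - 1) = 10 - 5 = 5.

5


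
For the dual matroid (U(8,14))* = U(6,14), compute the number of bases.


The dual of U(r,n) is U(n-r, n) = U(6,14).
Bases of U(6,14) are all (6)-element subsets.
|B(M*)| = (14 choose 6) = 3003.

3003


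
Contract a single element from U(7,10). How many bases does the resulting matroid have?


Contracting e from U(7,10) gives U(6,9).
Bases of U(6,9) = C(9,6) = 84.

84


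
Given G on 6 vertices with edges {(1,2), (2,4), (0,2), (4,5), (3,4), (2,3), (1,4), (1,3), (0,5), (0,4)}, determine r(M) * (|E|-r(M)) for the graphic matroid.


r(M) = |V| - c = 6 - 1 = 5.
nullity = |E| - r(M) = 10 - 5 = 5.
Product = 5 * 5 = 25.

25


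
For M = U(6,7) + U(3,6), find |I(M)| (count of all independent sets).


For a direct sum, |I(M1+M2)| = |I(M1)| * |I(M2)|.
|I(U(6,7))| = sum C(7,k) for k=0..6 = 127.
|I(U(3,6))| = sum C(6,k) for k=0..3 = 42.
Total = 127 * 42 = 5334.

5334


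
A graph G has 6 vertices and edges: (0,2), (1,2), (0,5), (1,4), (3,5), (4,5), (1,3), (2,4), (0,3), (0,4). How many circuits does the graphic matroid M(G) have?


A circuit in a graphic matroid = edge set of a simple cycle.
G has 6 vertices and 10 edges.
Enumerating all minimal edge subsets forming cycles...
Total circuits found: 23.

23


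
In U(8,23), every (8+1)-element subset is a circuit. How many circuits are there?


In U(8,23), circuits are the (9)-element subsets.
Any set of 9 elements is dependent, and removing any one element gives
an independent set of size 8, so it is a minimal dependent set.
Number of circuits = (23 choose 9) = 817190.

817190


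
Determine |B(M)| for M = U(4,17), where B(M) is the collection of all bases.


Bases of U(4,17) are all 4-element subsets of the 17-element ground set.
Number of bases = C(17,4).
(17 choose 4) = 2380.

2380


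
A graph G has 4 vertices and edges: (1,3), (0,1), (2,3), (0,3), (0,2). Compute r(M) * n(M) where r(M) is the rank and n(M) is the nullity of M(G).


r(M) = |V| - c = 4 - 1 = 3.
nullity = |E| - r(M) = 5 - 3 = 2.
Product = 3 * 2 = 6.

6


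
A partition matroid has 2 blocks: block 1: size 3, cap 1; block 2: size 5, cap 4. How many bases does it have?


A basis picks exactly ci elements from block i.
Number of bases = product of C(|Si|, ci).
= C(3,1) * C(5,4)
= 3 * 5
= 15.

15


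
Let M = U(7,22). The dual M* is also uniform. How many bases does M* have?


The dual of U(r,n) is U(n-r, n) = U(15,22).
Bases of U(15,22) are all (15)-element subsets.
|B(M*)| = (22 choose 15) = 170544.

170544


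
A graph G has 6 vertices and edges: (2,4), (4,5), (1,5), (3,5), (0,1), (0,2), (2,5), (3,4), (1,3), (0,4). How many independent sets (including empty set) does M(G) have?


An independent set in a graphic matroid is an acyclic edge subset.
G has 6 vertices and 10 edges.
Enumerate all 2^10 = 1024 subsets, checking for acyclicity.
Total independent sets = 478.

478


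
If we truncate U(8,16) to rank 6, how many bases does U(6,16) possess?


Truncating U(8,16) to rank 6 gives U(6,16).
Bases of U(6,16) are all 6-element subsets of 16 elements.
Number of bases = (16 choose 6) = 8008.

8008


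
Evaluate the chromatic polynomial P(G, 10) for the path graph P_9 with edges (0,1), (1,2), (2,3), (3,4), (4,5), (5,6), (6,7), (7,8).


P(P_9, k) = k * (k-1)^(8).
P(10) = 10 * 9^8 = 10 * 43046721 = 430467210.

430467210


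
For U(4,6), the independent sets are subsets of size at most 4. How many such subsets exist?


Independent sets of U(4,6) are all subsets of size <= 4.
Count = C(6,0) + C(6,1) + C(6,2) + C(6,3) + C(6,4)
     = 1 + 6 + 15 + 20 + 15
     = 57.

57


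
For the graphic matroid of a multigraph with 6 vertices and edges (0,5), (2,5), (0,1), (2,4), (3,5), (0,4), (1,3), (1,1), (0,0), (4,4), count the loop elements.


In a graphic matroid, a loop is a self-loop edge (u,u) with rank 0.
Examining all 10 edges for self-loops...
Self-loops found: (1,1), (0,0), (4,4)
Number of loops = 3.

3


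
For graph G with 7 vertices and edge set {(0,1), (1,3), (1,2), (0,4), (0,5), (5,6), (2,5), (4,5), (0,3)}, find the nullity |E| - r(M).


Cycle rank (nullity) = |E| - r(M) = |E| - (|V| - c).
|E| = 9, |V| = 7, c = 1.
Nullity = 9 - (7 - 1) = 9 - 6 = 3.

3


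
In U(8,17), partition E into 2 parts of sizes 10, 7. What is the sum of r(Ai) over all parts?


r(Ai) = min(|Ai|, 8) for each part.
Sum = min(10,8) + min(7,8)
    = 8 + 7
    = 15.

15
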